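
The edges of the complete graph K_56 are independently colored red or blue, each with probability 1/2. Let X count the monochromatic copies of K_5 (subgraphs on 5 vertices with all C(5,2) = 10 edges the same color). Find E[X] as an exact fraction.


Let X = Σ_S X_S over the C(56, 5) = 3819816 subsets S of size 5, where X_S = 1 if the K_5 on S is monochromatic.
For a fixed S, the K_5 on S has C(5, 2) = 10 edges. P[all 10 edges red] = (1/2)^10, and likewise for blue, so P[monochromatic] = 2·(1/2)^10 = 2^{1 − 10} = 1/512.
Summing: E[X] = C(56, 5) · 2^{1 − 10} = 3819816 · 1/512 = 477477/64.
Numerically: E[X] ≈ 7460.57812.

E[X] = C(56,5)·2^(1−C(5,2)) = 477477/64 ≈ 7460.57812.


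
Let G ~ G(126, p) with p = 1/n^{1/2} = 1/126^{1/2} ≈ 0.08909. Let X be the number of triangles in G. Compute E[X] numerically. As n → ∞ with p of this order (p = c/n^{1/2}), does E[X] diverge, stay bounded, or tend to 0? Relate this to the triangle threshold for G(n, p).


Number of potential triangles: C(126, 3) = 325500.
Each occurs with probability p³ ≈ (0.08909)³ ≈ 7.070403e-04.
By linearity: E[X] = C(126, 3)·p³ ≈ 325500 · 7.070403e-04 ≈ 230.1416.
Since α = 1/2 < 1, p = c/n^{1/2} ≫ 1/n is above the triangle threshold p ~ 1/n. Asymptotically E[X] ~ (c³/6)·n^{3(1−α)} = (1³/6)·n^{1.5} → ∞; triangles are abundant w.h.p.

E[X] ≈ 230.1416; in regime p = Θ(1/n^{1/2}) E[X] diverges (above the triangle threshold p ~ 1/n).


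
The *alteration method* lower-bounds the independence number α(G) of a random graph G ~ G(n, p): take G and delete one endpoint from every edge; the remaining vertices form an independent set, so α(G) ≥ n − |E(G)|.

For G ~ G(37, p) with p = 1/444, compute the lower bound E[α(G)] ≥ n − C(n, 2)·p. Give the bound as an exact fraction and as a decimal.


E[|E(G)|] = C(37, 2)·p = 666 · (1/444) = 3/2.
E[α(G)] ≥ n − E[|E(G)|] = 37 − 3/2 = 71/2.
Numerically: ≈ 35.5000.
(This is only a lower bound; the true E[α(G)] may be larger.)

E[α(G)] ≥ 71/2 ≈ 35.5000.


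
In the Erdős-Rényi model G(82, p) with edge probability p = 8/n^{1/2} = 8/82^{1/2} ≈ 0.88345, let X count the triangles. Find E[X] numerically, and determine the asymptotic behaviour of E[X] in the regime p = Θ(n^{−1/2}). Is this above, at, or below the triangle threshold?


Number of potential triangles: C(82, 3) = 88560.
Each occurs with probability p³ ≈ (0.88345)³ ≈ 6.8952368e-01.
By linearity: E[X] = C(82, 3)·p³ ≈ 88560 · 6.8952368e-01 ≈ 61064.21666.
Since α = 1/2 < 1, p = c/n^{1/2} ≫ 1/n is above the triangle threshold p ~ 1/n. Asymptotically E[X] ~ (c³/6)·n^{3(1−α)} = (8³/6)·n^{1.5} → ∞; triangles are abundant w.h.p.

E[X] ≈ 61064.21666; in regime p = Θ(1/n^{1/2}) E[X] diverges (above the triangle threshold p ~ 1/n).


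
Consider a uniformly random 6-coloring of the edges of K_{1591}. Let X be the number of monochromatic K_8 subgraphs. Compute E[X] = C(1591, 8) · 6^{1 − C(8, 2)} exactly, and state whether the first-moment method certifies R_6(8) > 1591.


E[X] = C(1591, 8) · 6^{1 − 28} = 1000427749141189953870 · 6^{−27} = 1000427749141189953870/1023490369077469249536.
As a reduced fraction: E[X] = 55579319396732775215/56860576059859402752 ≈ 0.9775.
Is E[X] < 1? YES.
Since E[X] < 1, there exists a 6-coloring of K_{1591} with no monochromatic K_8; hence R_6(8) > 1591.

E[X] = 55579319396732775215/56860576059859402752 ≈ 0.9775; E[X] < 1, so R_6(8) > 1591.


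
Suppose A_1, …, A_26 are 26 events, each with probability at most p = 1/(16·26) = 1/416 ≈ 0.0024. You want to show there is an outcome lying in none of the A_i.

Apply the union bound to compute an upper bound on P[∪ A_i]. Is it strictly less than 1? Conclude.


Union bound: P[∪_{i=1}^{26} A_i] ≤ Σ_i P[A_i] ≤ 26·p = 26·(1/416) = 1/16.
Numerically: 1/16 ≈ 0.0625.
Is 1/16 < 1? YES.
Since P[∪ A_i] ≤ 1/16 < 1, the complement has P[∩ A_i^c] ≥ 1 − 1/16 = 15/16 > 0, so some outcome avoids every A_i.

26·p = 1/16 ≈ 0.0625; existence CERTIFIED by the union bound.


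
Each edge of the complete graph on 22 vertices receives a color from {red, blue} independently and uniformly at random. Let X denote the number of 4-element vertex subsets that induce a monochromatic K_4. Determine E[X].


Let X = Σ_S X_S over the C(22, 4) = 7315 subsets S of size 4, where X_S = 1 if the K_4 on S is monochromatic.
For a fixed S, the K_4 on S has C(4, 2) = 6 edges. P[all 6 edges red] = (1/2)^6, and likewise for blue, so P[monochromatic] = 2·(1/2)^6 = 2^{1 − 6} = 1/32.
By linearity: E[X] = C(22, 4) · 2^{1 − 6} = 7315 · 1/32 = 7315/32.
Numerically: E[X] ≈ 228.594.

E[X] = C(22,4)·2^(1−C(4,2)) = 7315/32 ≈ 228.594.


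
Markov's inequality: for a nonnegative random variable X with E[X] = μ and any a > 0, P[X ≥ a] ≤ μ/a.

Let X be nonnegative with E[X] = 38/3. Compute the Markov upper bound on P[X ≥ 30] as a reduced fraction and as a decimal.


μ = E[X] = 38/3, a = 30.
Markov: P[X ≥ 30] ≤ μ/a = (38/3)/30 = 19/45.
Numerically: ≈ 0.422222.
(Since a = 30 > μ = 12.666667, the bound 19/45 is < 1 and informative.)

P[X ≥ 30] ≤ 19/45 ≈ 0.422222.


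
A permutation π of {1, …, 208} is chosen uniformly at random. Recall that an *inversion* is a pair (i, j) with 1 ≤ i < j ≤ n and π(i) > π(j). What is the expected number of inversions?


Write X = Σ X_I over the C(208, 2) = 21528 pairs i < j, with X_I the indicator of one inversion.
There are 21528 indicators.
For each fixed pair i < j, the values π(i) and π(j) are two distinct elements of {1, …, 208} in uniformly random order; by symmetry P[π(i) > π(j)] = 1/2.
By linearity: E[X] = 21528 · (1/2) = C(208, 2) · (1/2) = 21528/2 = 10764 ≈ 10764.0000.

E[X] = 10764 = 10764.0000.


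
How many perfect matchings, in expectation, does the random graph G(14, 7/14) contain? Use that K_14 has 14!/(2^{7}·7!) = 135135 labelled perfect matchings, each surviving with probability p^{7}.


K_14 has 14!/(2^{7}·7!) = 135135 labelled perfect matchings.
For each such perfect matching H, let X_H = 1 if all 7 edges of H are present in G. Then P[X_H = 1] = p^{7} = (1/2)^{7} = 1/128.
By linearity: E[X] = Σ_H E[X_H] = 135135 · p^{7} = 135135 · 1/128 = 135135/128.
Numerically: E[X] ≈ 1055.74.

E[X] = 135135 · (1/2)^{7} = 135135/128 ≈ 1055.74.


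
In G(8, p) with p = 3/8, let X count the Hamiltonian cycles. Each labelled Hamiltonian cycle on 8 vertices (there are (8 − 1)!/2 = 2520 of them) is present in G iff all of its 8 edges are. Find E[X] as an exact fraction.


K_8 has (8 − 1)!/2 = 2520 labelled Hamiltonian cycles.
For each such Hamiltonian cycle H, let X_H = 1 if all 8 edges of H are present in G. Then P[X_H = 1] = p^{8} = (3/8)^{8} = 6561/16777216.
Summing the indicators: E[X] = Σ_H E[X_H] = 2520 · p^{8} = 2520 · 6561/16777216 = 2066715/2097152.
Numerically: E[X] ≈ 0.98549.

E[X] = 2520 · (3/8)^{8} = 2066715/2097152 ≈ 0.98549.


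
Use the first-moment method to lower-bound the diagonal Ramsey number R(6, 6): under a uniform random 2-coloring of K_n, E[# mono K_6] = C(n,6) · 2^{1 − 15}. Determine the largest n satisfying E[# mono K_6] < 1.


We need C(n, 6) · 2^{1 − 15} < 1, i.e. C(n, 6) < 2^{15 − 1} = 16384.
Check values of n near the boundary:
  n = 16: C(16, 6) = 8008; 8008 < 16384? YES
  n = 17: C(17, 6) = 12376; 12376 < 16384? YES
  n = 18: C(18, 6) = 18564; 18564 < 16384? NO
  n = 19: C(19, 6) = 27132; 27132 < 16384? NO
  n = 20: C(20, 6) = 38760; 38760 < 16384? NO
The largest n with C(n, 6) < 16384 is n = 17 (where E[X] = 1547/2048 ≈ 0.755371). Hence R(6, 6) > 17, i.e. R(6, 6) ≥ 18.

Largest n = 17; hence R(6, 6) > 17.


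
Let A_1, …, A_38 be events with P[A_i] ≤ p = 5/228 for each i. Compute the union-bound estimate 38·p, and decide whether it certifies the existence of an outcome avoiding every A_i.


Union bound: P[∪_{i=1}^{38} A_i] ≤ Σ_i P[A_i] ≤ 38·p = 38·(5/228) = 5/6.
Numerically: 5/6 ≈ 0.83333.
Is 5/6 < 1? YES.
Since P[∪ A_i] ≤ 5/6 < 1, the complement has P[∩ A_i^c] ≥ 1 − 5/6 = 1/6 > 0, so some outcome avoids every A_i.

38·p = 5/6 ≈ 0.83333; existence CERTIFIED by the union bound.


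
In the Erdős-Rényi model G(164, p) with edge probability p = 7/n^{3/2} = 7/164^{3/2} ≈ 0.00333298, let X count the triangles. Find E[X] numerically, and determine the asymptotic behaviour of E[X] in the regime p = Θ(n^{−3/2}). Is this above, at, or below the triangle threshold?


Number of potential triangles: C(164, 3) = 721764.
Each occurs with probability p³ ≈ (0.00333298)³ ≈ 3.70251481e-08.
By linearity: E[X] = C(164, 3)·p³ ≈ 721764 · 3.70251481e-08 ≈ 0.026723.
Since α = 3/2 > 1, p = c/n^{3/2} = o(1/n) is below the triangle threshold p ~ 1/n. Asymptotically E[X] ~ (c³/6)·n^{3(1−α)} = (7³/6)·n^{-1.5} → 0, so by Markov's inequality G has no triangles w.h.p.

E[X] ≈ 0.026723; in regime p = Θ(1/n^{3/2}) E[X] tends to 0 (below the triangle threshold p ~ 1/n).


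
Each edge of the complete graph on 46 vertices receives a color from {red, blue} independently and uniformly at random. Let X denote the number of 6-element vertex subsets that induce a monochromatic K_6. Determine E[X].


Let X = Σ_S X_S over the C(46, 6) = 9366819 subsets S of size 6, where X_S = 1 if the K_6 on S is monochromatic.
For a fixed S, the K_6 on S has C(6, 2) = 15 edges. P[all 15 edges red] = (1/2)^15, and likewise for blue, so P[monochromatic] = 2·(1/2)^15 = 2^{1 − 15} = 1/16384.
By linearity of expectation: E[X] = C(46, 6) · 2^{1 − 15} = 9366819 · 1/16384 = 9366819/16384.
Numerically: E[X] ≈ 571.70526.

E[X] = C(46,6)·2^(1−C(6,2)) = 9366819/16384 ≈ 571.70526.


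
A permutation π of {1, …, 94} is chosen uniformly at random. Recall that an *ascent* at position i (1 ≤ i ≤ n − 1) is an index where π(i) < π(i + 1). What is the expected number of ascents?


Write X = Σ X_I over i = 1, …, 93, with X_I the indicator of one ascent.
There are 93 indicators.
For each fixed i, the pair (π(i), π(i+1)) is a uniformly random ordered pair of distinct values from {1, …, 94}; by symmetry P[π(i) < π(i+1)] = 1/2.
By linearity: E[X] = 93 · (1/2) = (94 − 1) · (1/2) = 93/2 ≈ 46.5000.

E[X] = 93/2 = 46.5000.


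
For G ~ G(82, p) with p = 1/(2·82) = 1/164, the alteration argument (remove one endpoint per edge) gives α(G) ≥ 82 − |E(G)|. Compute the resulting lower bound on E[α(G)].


E[|E(G)|] = C(82, 2)·p = 3321 · (1/164) = 81/4.
E[α(G)] ≥ n − E[|E(G)|] = 82 − 81/4 = 247/4.
Numerically: ≈ 61.7500.
(This is only a lower bound; the true E[α(G)] may be larger.)

E[α(G)] ≥ 247/4 ≈ 61.7500.


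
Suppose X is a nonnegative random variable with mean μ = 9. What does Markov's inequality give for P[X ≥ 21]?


μ = E[X] = 9, a = 21.
Markov: P[X ≥ 21] ≤ μ/a = (9)/21 = 3/7.
Numerically: ≈ 0.429.
(Since a = 21 > μ = 9.000, the bound 3/7 is < 1 and informative.)

P[X ≥ 21] ≤ 3/7 ≈ 0.429.


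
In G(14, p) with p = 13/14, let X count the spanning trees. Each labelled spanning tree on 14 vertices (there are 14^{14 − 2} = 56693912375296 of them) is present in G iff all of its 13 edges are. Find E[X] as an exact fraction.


K_14 has 14^{14 − 2} = 56693912375296 labelled spanning trees.
For each such spanning tree H, let X_H = 1 if all 13 edges of H are present in G. Then P[X_H = 1] = p^{13} = (13/14)^{13} = 302875106592253/793714773254144.
By linearity of expectation: E[X] = Σ_H E[X_H] = 56693912375296 · p^{13} = 56693912375296 · 302875106592253/793714773254144 = 302875106592253/14.
Numerically: E[X] ≈ 2.16339e+13.

E[X] = 56693912375296 · (13/14)^{13} = 302875106592253/14 ≈ 2.16339e+13.


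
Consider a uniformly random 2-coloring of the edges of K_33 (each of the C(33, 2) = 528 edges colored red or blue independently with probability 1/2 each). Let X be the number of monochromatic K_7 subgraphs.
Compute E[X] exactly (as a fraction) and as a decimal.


Let X = Σ_S X_S over the C(33, 7) = 4272048 subsets S of size 7, where X_S = 1 if the K_7 on S is monochromatic.
For a fixed S, the K_7 on S has C(7, 2) = 21 edges. P[all 21 edges red] = (1/2)^21, and likewise for blue, so P[monochromatic] = 2·(1/2)^21 = 2^{1 − 21} = 1/1048576.
By linearity of expectation: E[X] = C(33, 7) · 2^{1 − 21} = 4272048 · 1/1048576 = 267003/65536.
Numerically: E[X] ≈ 4.074.

E[X] = C(33,7)·2^(1−C(7,2)) = 267003/65536 ≈ 4.074.


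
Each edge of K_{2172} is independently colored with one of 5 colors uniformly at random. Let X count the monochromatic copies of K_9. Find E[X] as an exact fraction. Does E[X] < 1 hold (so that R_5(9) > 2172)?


E[X] = C(2172, 9) · 5^{1 − 36} = 2915866900084148060642020 · 5^{−35} = 2915866900084148060642020/2910383045673370361328125.
As a reduced fraction: E[X] = 583173380016829612128404/582076609134674072265625 ≈ 1.002.
Is E[X] < 1? NO.
Since E[X] ≥ 1, the first-moment bound is inconclusive at n = 2172; it does NOT by itself certify R_5(9) > 2172.

E[X] = 583173380016829612128404/582076609134674072265625 ≈ 1.002; E[X] ≥ 1; first-moment method inconclusive here.


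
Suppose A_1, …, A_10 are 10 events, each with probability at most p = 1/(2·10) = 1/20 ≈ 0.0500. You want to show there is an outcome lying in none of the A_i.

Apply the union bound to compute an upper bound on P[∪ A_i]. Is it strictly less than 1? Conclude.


Union bound: P[∪_{i=1}^{10} A_i] ≤ Σ_i P[A_i] ≤ 10·p = 10·(1/20) = 1/2.
Numerically: 1/2 ≈ 0.5000.
Is 1/2 < 1? YES.
Since P[∪ A_i] ≤ 1/2 < 1, the complement has P[∩ A_i^c] ≥ 1 − 1/2 = 1/2 > 0, so some outcome avoids every A_i.

10·p = 1/2 ≈ 0.5000; existence CERTIFIED by the union bound.


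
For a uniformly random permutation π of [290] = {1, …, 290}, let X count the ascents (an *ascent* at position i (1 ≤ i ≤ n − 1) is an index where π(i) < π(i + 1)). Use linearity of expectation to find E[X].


Write X = Σ X_I over i = 1, …, 289, with X_I the indicator of one ascent.
There are 289 indicators.
For each fixed i, the pair (π(i), π(i+1)) is a uniformly random ordered pair of distinct values from {1, …, 290}; by symmetry P[π(i) < π(i+1)] = 1/2.
By linearity: E[X] = 289 · (1/2) = (290 − 1) · (1/2) = 289/2 ≈ 144.500000.

E[X] = 289/2 = 144.500000.


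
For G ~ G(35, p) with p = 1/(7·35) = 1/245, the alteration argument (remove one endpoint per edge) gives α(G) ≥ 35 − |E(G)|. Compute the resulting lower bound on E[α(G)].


E[|E(G)|] = C(35, 2)·p = 595 · (1/245) = 17/7.
E[α(G)] ≥ n − E[|E(G)|] = 35 − 17/7 = 228/7.
Numerically: ≈ 32.571.
(This is only a lower bound; the true E[α(G)] may be larger.)

E[α(G)] ≥ 228/7 ≈ 32.571.


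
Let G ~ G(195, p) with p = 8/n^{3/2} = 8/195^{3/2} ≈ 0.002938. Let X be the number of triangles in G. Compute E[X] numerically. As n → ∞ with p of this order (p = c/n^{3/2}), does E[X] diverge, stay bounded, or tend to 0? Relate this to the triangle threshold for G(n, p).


Number of potential triangles: C(195, 3) = 1216865.
Each occurs with probability p³ ≈ (0.002938)³ ≈ 2.535795e-08.
By linearity: E[X] = C(195, 3)·p³ ≈ 1216865 · 2.535795e-08 ≈ 0.0309.
Since α = 3/2 > 1, p = c/n^{3/2} = o(1/n) is below the triangle threshold p ~ 1/n. Asymptotically E[X] ~ (c³/6)·n^{3(1−α)} = (8³/6)·n^{-1.5} → 0, so by Markov's inequality G has no triangles w.h.p.

E[X] ≈ 0.0309; in regime p = Θ(1/n^{3/2}) E[X] tends to 0 (below the triangle threshold p ~ 1/n).


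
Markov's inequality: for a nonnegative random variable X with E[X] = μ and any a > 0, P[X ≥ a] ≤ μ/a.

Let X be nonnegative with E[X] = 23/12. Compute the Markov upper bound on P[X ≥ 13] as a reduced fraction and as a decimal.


μ = E[X] = 23/12, a = 13.
Markov: P[X ≥ 13] ≤ μ/a = (23/12)/13 = 23/156.
Numerically: ≈ 0.14744.
(Since a = 13 > μ = 1.91667, the bound 23/156 is < 1 and informative.)

P[X ≥ 13] ≤ 23/156 ≈ 0.14744.


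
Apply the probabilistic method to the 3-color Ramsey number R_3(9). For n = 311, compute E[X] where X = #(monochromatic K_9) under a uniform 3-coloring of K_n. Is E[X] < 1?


E[X] = C(311, 9) · 3^{1 − 36} = 66733530156060130 · 3^{−35} = 66733530156060130/50031545098999707.
As a reduced fraction: E[X] = 66733530156060130/50031545098999707 ≈ 1.3338291.
Is E[X] < 1? NO.
Since E[X] ≥ 1, the first-moment bound is inconclusive at n = 311; it does NOT by itself certify R_3(9) > 311.

E[X] = 66733530156060130/50031545098999707 ≈ 1.3338291; E[X] ≥ 1; first-moment method inconclusive here.


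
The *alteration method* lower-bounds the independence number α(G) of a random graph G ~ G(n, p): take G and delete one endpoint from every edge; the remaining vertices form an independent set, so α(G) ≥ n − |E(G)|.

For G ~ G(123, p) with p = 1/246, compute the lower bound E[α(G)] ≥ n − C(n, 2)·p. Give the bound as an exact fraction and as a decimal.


E[|E(G)|] = C(123, 2)·p = 7503 · (1/246) = 61/2.
E[α(G)] ≥ n − E[|E(G)|] = 123 − 61/2 = 185/2.
Numerically: ≈ 92.5000.
(This is only a lower bound; the true E[α(G)] may be larger.)

E[α(G)] ≥ 185/2 ≈ 92.5000.


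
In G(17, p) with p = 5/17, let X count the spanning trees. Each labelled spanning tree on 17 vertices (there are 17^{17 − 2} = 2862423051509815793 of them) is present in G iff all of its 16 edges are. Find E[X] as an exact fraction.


K_17 has 17^{17 − 2} = 2862423051509815793 labelled spanning trees.
For each such spanning tree H, let X_H = 1 if all 16 edges of H are present in G. Then P[X_H = 1] = p^{16} = (5/17)^{16} = 152587890625/48661191875666868481.
By linearity of expectation: E[X] = Σ_H E[X_H] = 2862423051509815793 · p^{16} = 2862423051509815793 · 152587890625/48661191875666868481 = 152587890625/17.
Numerically: E[X] ≈ 8.97576e+09.

E[X] = 2862423051509815793 · (5/17)^{16} = 152587890625/17 ≈ 8.97576e+09.


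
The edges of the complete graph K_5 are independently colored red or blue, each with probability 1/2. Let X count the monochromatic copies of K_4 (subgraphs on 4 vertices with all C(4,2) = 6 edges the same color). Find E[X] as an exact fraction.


Let X = Σ_S X_S over the C(5, 4) = 5 subsets S of size 4, where X_S = 1 if the K_4 on S is monochromatic.
For a fixed S, the K_4 on S has C(4, 2) = 6 edges. P[all 6 edges red] = (1/2)^6, and likewise for blue, so P[monochromatic] = 2·(1/2)^6 = 2^{1 − 6} = 1/32.
Summing: E[X] = C(5, 4) · 2^{1 − 6} = 5 · 1/32 = 5/32.
Numerically: E[X] ≈ 0.1562.

E[X] = C(5,4)·2^(1−C(4,2)) = 5/32 ≈ 0.1562.


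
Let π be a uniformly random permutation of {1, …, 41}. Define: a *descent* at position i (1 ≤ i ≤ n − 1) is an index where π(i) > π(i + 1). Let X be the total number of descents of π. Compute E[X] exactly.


Write X = Σ X_I over i = 1, …, 40, with X_I the indicator of one descent.
There are 40 indicators.
For each fixed i, the pair (π(i), π(i+1)) is a uniformly random ordered pair of distinct values from {1, …, 41}; by symmetry P[π(i) > π(i+1)] = 1/2.
By linearity: E[X] = 40 · (1/2) = (41 − 1) · (1/2) = 20 ≈ 20.000.

E[X] = 20 = 20.000.


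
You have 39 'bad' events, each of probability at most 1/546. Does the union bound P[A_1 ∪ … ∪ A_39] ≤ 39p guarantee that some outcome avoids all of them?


Union bound: P[∪_{i=1}^{39} A_i] ≤ Σ_i P[A_i] ≤ 39·p = 39·(1/546) = 1/14.
Numerically: 1/14 ≈ 0.071429.
Is 1/14 < 1? YES.
Since P[∪ A_i] ≤ 1/14 < 1, the complement has P[∩ A_i^c] ≥ 1 − 1/14 = 13/14 > 0, so some outcome avoids every A_i.

39·p = 1/14 ≈ 0.071429; existence CERTIFIED by the union bound.


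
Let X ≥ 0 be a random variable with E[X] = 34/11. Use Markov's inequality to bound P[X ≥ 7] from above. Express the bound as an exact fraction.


μ = E[X] = 34/11, a = 7.
Markov: P[X ≥ 7] ≤ μ/a = (34/11)/7 = 34/77.
Numerically: ≈ 0.441558.
(Since a = 7 > μ = 3.090909, the bound 34/77 is < 1 and informative.)

P[X ≥ 7] ≤ 34/77 ≈ 0.441558.


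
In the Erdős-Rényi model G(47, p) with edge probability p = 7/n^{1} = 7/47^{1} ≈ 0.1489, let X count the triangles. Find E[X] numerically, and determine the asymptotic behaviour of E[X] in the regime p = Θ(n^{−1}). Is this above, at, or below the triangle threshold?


Number of potential triangles: C(47, 3) = 16215.
Each occurs with probability p³ ≈ (0.1489)³ ≈ 3.303700e-03.
By linearity: E[X] = C(47, 3)·p³ ≈ 16215 · 3.303700e-03 ≈ 53.5695.
Here α = 1, so p = 7/n is exactly at the triangle threshold p ~ 1/n. Asymptotically E[X] → c³/6 = 7³/6 = 343/6 ≈ 57.1667, a bounded constant. In this regime the triangle count is asymptotically Poisson(c³/6).

E[X] ≈ 53.5695; in regime p = Θ(1/n^{1}) E[X] stays bounded (at the triangle threshold p ~ 1/n).


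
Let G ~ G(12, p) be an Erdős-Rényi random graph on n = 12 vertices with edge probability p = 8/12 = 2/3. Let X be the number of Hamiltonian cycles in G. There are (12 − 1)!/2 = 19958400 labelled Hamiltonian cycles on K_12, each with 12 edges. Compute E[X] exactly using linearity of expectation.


K_12 has (12 − 1)!/2 = 19958400 labelled Hamiltonian cycles.
For each such Hamiltonian cycle H, let X_H = 1 if all 12 edges of H are present in G. Then P[X_H = 1] = p^{12} = (2/3)^{12} = 4096/531441.
Summing the indicators: E[X] = Σ_H E[X_H] = 19958400 · p^{12} = 19958400 · 4096/531441 = 1009254400/6561.
Numerically: E[X] ≈ 1.538e+05.

E[X] = 19958400 · (2/3)^{12} = 1009254400/6561 ≈ 1.538e+05.


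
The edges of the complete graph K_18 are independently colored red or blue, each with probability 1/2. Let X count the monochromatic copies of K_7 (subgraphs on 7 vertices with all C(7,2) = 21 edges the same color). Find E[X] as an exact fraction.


Let X = Σ_S X_S over the C(18, 7) = 31824 subsets S of size 7, where X_S = 1 if the K_7 on S is monochromatic.
For a fixed S, the K_7 on S has C(7, 2) = 21 edges. P[all 21 edges red] = (1/2)^21, and likewise for blue, so P[monochromatic] = 2·(1/2)^21 = 2^{1 − 21} = 1/1048576.
By linearity of expectation: E[X] = C(18, 7) · 2^{1 − 21} = 31824 · 1/1048576 = 1989/65536.
Numerically: E[X] ≈ 0.030350.

E[X] = C(18,7)·2^(1−C(7,2)) = 1989/65536 ≈ 0.030350.


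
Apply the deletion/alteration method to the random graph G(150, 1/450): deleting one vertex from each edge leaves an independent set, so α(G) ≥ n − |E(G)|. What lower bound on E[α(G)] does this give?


E[|E(G)|] = C(150, 2)·p = 11175 · (1/450) = 149/6.
E[α(G)] ≥ n − E[|E(G)|] = 150 − 149/6 = 751/6.
Numerically: ≈ 125.166667.
(This is only a lower bound; the true E[α(G)] may be larger.)

E[α(G)] ≥ 751/6 ≈ 125.166667.


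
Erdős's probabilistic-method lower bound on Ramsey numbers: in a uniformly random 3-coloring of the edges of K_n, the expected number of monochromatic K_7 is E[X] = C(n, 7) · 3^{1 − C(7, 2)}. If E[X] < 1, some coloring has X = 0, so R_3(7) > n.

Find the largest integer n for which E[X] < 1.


We need C(n, 7) · 3^{1 − 21} < 1, i.e. C(n, 7) < 3^{21 − 1} = 3486784401.
Check values of n near the boundary:
  n = 76: C(76, 7) = 2186189400; 2186189400 < 3486784401? YES
  n = 77: C(77, 7) = 2404808340; 2404808340 < 3486784401? YES
  n = 78: C(78, 7) = 2641902120; 2641902120 < 3486784401? YES
  n = 79: C(79, 7) = 2898753715; 2898753715 < 3486784401? YES
  n = 80: C(80, 7) = 3176716400; 3176716400 < 3486784401? YES
  n = 81: C(81, 7) = 3477216600; 3477216600 < 3486784401? YES
  n = 82: C(82, 7) = 3801756816; 3801756816 < 3486784401? NO
  n = 83: C(83, 7) = 4151918628; 4151918628 < 3486784401? NO
  n = 84: C(84, 7) = 4529365776; 4529365776 < 3486784401? NO
The largest n with C(n, 7) < 3486784401 is n = 81 (where E[X] = 42928600/43046721 ≈ 0.997). Hence R_3(7) > 81, i.e. R_3(7) ≥ 82.

Largest n = 81; hence R_3(7) > 81.


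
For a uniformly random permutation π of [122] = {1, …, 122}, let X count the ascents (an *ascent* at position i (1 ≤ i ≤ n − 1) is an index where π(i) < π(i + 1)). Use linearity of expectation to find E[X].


Write X = Σ X_I over i = 1, …, 121, with X_I the indicator of one ascent.
There are 121 indicators.
For each fixed i, the pair (π(i), π(i+1)) is a uniformly random ordered pair of distinct values from {1, …, 122}; by symmetry P[π(i) < π(i+1)] = 1/2.
By linearity: E[X] = 121 · (1/2) = (122 − 1) · (1/2) = 121/2 ≈ 60.500000.

E[X] = 121/2 = 60.500000.


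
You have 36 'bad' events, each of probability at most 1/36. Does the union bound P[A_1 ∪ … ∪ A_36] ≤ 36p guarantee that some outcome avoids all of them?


Union bound: P[∪_{i=1}^{36} A_i] ≤ Σ_i P[A_i] ≤ 36·p = 36·(1/36) = 1.
Numerically: 1 ≈ 1.00000.
Is 1 < 1? NO.
Since the bound 1 is ≥ 1, the union bound is uninformative here; it does NOT by itself certify existence.

36·p = 1 ≈ 1.00000; existence NOT certified by the union bound.


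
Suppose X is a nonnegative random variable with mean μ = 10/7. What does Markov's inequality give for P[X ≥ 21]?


μ = E[X] = 10/7, a = 21.
Markov: P[X ≥ 21] ≤ μ/a = (10/7)/21 = 10/147.
Numerically: ≈ 0.0680.
(Since a = 21 > μ = 1.4286, the bound 10/147 is < 1 and informative.)

P[X ≥ 21] ≤ 10/147 ≈ 0.0680.


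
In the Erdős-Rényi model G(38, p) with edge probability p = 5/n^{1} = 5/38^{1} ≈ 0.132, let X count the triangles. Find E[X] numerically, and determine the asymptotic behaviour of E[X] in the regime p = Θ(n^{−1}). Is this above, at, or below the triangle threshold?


Number of potential triangles: C(38, 3) = 8436.
Each occurs with probability p³ ≈ (0.132)³ ≈ 2.27803e-03.
By linearity: E[X] = C(38, 3)·p³ ≈ 8436 · 2.27803e-03 ≈ 19.217.
Here α = 1, so p = 5/n is exactly at the triangle threshold p ~ 1/n. Asymptotically E[X] → c³/6 = 5³/6 = 125/6 ≈ 20.833, a bounded constant. In this regime the triangle count is asymptotically Poisson(c³/6).

E[X] ≈ 19.217; in regime p = Θ(1/n^{1}) E[X] stays bounded (at the triangle threshold p ~ 1/n).


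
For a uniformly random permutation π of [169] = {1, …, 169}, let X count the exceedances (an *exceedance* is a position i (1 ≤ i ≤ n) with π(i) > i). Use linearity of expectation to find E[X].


Write X = Σ_{i=1}^{169} X_i, where X_i = 1_{π(i) > i}.
For each fixed i, π(i) is uniform over {1, …, 169} (marginal of a uniform permutation), so P[π(i) > i] = (n − i)/n. Summing: Σ_{i=1}^{169} (n − i)/n = (0 + 1 + … + 168)/169 = 169(169 − 1)/(2·169) = (169 − 1)/2.
Hence E[X] = Σ_{i=1}^{169} (169 − i)/169 = 84 ≈ 84.00000.

E[X] = 84 = 84.00000.


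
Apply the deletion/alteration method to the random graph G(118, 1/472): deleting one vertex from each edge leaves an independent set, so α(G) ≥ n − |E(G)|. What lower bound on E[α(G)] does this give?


E[|E(G)|] = C(118, 2)·p = 6903 · (1/472) = 117/8.
E[α(G)] ≥ n − E[|E(G)|] = 118 − 117/8 = 827/8.
Numerically: ≈ 103.375.
(This is only a lower bound; the true E[α(G)] may be larger.)

E[α(G)] ≥ 827/8 ≈ 103.375.


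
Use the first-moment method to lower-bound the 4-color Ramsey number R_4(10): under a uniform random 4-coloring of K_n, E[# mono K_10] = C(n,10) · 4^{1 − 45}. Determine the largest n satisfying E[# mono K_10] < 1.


We need C(n, 10) · 4^{1 − 45} < 1, i.e. C(n, 10) < 4^{45 − 1} = 309485009821345068724781056.
Check values of n near the boundary:
  n = 2019: C(2019, 10) = 303322949179835278009229628; 303322949179835278009229628 < 309485009821345068724781056? YES
  n = 2020: C(2020, 10) = 304832018578739931133653656; 304832018578739931133653656 < 309485009821345068724781056? YES
  n = 2021: C(2021, 10) = 306347841644770462864800616; 306347841644770462864800616 < 309485009821345068724781056? YES
  n = 2022: C(2022, 10) = 307870445231474093395937796; 307870445231474093395937796 < 309485009821345068724781056? YES
  n = 2023: C(2023, 10) = 309399856285778485315440716; 309399856285778485315440716 < 309485009821345068724781056? YES
  n = 2024: C(2024, 10) = 310936101848269937576192656; 310936101848269937576192656 < 309485009821345068724781056? NO
  n = 2025: C(2025, 10) = 312479209053472269772600560; 312479209053472269772600560 < 309485009821345068724781056? NO
  n = 2026: C(2026, 10) = 314029205130126398094885285; 314029205130126398094885285 < 309485009821345068724781056? NO
The largest n with C(n, 10) < 309485009821345068724781056 is n = 2023 (where E[X] = 77349964071444621328860179/77371252455336267181195264 ≈ 1.000). Hence R_4(10) > 2023, i.e. R_4(10) ≥ 2024.

Largest n = 2023; hence R_4(10) > 2023.


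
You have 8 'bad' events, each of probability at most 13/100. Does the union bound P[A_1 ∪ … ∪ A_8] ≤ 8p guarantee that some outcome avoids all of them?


Union bound: P[∪_{i=1}^{8} A_i] ≤ Σ_i P[A_i] ≤ 8·p = 8·(13/100) = 26/25.
Numerically: 26/25 ≈ 1.0400000.
Is 26/25 < 1? NO.
Since the bound 26/25 is ≥ 1, the union bound is uninformative here; it does NOT by itself certify existence.

8·p = 26/25 ≈ 1.0400000; existence NOT certified by the union bound.


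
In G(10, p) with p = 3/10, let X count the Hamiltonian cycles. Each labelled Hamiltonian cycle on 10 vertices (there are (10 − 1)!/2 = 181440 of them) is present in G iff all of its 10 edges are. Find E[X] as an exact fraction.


K_10 has (10 − 1)!/2 = 181440 labelled Hamiltonian cycles.
For each such Hamiltonian cycle H, let X_H = 1 if all 10 edges of H are present in G. Then P[X_H = 1] = p^{10} = (3/10)^{10} = 59049/10000000000.
Summing the indicators: E[X] = Σ_H E[X_H] = 181440 · p^{10} = 181440 · 59049/10000000000 = 33480783/31250000.
Numerically: E[X] ≈ 1.0714.

E[X] = 181440 · (3/10)^{10} = 33480783/31250000 ≈ 1.0714.


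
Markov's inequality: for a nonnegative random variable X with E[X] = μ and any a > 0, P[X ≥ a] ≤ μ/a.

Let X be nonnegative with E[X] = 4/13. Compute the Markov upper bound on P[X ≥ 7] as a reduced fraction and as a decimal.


μ = E[X] = 4/13, a = 7.
Markov: P[X ≥ 7] ≤ μ/a = (4/13)/7 = 4/91.
Numerically: ≈ 0.043956.
(Since a = 7 > μ = 0.307692, the bound 4/91 is < 1 and informative.)

P[X ≥ 7] ≤ 4/91 ≈ 0.043956.


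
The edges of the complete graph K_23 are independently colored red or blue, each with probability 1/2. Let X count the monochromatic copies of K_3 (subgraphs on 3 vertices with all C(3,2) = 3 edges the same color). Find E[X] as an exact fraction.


Let X = Σ_S X_S over the C(23, 3) = 1771 subsets S of size 3, where X_S = 1 if the K_3 on S is monochromatic.
For a fixed S, the K_3 on S has C(3, 2) = 3 edges. P[all 3 edges red] = (1/2)^3, and likewise for blue, so P[monochromatic] = 2·(1/2)^3 = 2^{1 − 3} = 1/4.
Summing: E[X] = C(23, 3) · 2^{1 − 3} = 1771 · 1/4 = 1771/4.
Numerically: E[X] ≈ 442.750000.

E[X] = C(23,3)·2^(1−C(3,2)) = 1771/4 ≈ 442.750000.


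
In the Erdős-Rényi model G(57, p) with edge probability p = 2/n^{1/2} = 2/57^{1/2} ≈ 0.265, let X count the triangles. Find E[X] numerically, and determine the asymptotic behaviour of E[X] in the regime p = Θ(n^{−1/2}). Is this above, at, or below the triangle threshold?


Number of potential triangles: C(57, 3) = 29260.
Each occurs with probability p³ ≈ (0.265)³ ≈ 1.85899e-02.
By linearity: E[X] = C(57, 3)·p³ ≈ 29260 · 1.85899e-02 ≈ 543.941.
Since α = 1/2 < 1, p = c/n^{1/2} ≫ 1/n is above the triangle threshold p ~ 1/n. Asymptotically E[X] ~ (c³/6)·n^{3(1−α)} = (2³/6)·n^{1.5} → ∞; triangles are abundant w.h.p.

E[X] ≈ 543.941; in regime p = Θ(1/n^{1/2}) E[X] diverges (above the triangle threshold p ~ 1/n).


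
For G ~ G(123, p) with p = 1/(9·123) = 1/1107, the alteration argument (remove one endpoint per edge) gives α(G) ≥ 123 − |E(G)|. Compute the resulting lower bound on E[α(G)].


E[|E(G)|] = C(123, 2)·p = 7503 · (1/1107) = 61/9.
E[α(G)] ≥ n − E[|E(G)|] = 123 − 61/9 = 1046/9.
Numerically: ≈ 116.2222.
(This is only a lower bound; the true E[α(G)] may be larger.)

E[α(G)] ≥ 1046/9 ≈ 116.2222.


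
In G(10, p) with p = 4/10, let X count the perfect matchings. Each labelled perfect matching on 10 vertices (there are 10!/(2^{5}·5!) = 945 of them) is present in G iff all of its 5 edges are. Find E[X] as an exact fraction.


K_10 has 10!/(2^{5}·5!) = 945 labelled perfect matchings.
For each such perfect matching H, let X_H = 1 if all 5 edges of H are present in G. Then P[X_H = 1] = p^{5} = (2/5)^{5} = 32/3125.
By linearity: E[X] = Σ_H E[X_H] = 945 · p^{5} = 945 · 32/3125 = 6048/625.
Numerically: E[X] ≈ 9.677.

E[X] = 945 · (2/5)^{5} = 6048/625 ≈ 9.677.


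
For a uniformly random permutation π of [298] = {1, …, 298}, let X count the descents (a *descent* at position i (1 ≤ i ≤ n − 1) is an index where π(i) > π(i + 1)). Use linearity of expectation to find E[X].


Write X = Σ X_I over i = 1, …, 297, with X_I the indicator of one descent.
There are 297 indicators.
For each fixed i, the pair (π(i), π(i+1)) is a uniformly random ordered pair of distinct values from {1, …, 298}; by symmetry P[π(i) > π(i+1)] = 1/2.
By linearity: E[X] = 297 · (1/2) = (298 − 1) · (1/2) = 297/2 ≈ 148.500.

E[X] = 297/2 = 148.500.


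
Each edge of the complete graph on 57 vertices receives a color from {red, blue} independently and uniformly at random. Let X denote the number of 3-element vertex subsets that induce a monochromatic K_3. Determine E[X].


Let X = Σ_S X_S over the C(57, 3) = 29260 subsets S of size 3, where X_S = 1 if the K_3 on S is monochromatic.
For a fixed S, the K_3 on S has C(3, 2) = 3 edges. P[all 3 edges red] = (1/2)^3, and likewise for blue, so P[monochromatic] = 2·(1/2)^3 = 2^{1 − 3} = 1/4.
By linearity: E[X] = C(57, 3) · 2^{1 − 3} = 29260 · 1/4 = 7315.
Numerically: E[X] ≈ 7315.0000.

E[X] = C(57,3)·2^(1−C(3,2)) = 7315 ≈ 7315.0000.


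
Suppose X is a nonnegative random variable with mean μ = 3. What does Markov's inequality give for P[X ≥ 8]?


μ = E[X] = 3, a = 8.
Markov: P[X ≥ 8] ≤ μ/a = (3)/8 = 3/8.
Numerically: ≈ 0.375.
(Since a = 8 > μ = 3.000, the bound 3/8 is < 1 and informative.)

P[X ≥ 8] ≤ 3/8 ≈ 0.375.


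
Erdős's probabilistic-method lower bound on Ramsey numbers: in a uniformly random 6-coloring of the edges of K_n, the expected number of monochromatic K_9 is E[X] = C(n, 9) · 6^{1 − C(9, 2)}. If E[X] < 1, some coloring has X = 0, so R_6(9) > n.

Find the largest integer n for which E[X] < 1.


We need C(n, 9) · 6^{1 − 36} < 1, i.e. C(n, 9) < 6^{36 − 1} = 1719070799748422591028658176.
Check values of n near the boundary:
  n = 4402: C(4402, 9) = 1696419745356657449393393700; 1696419745356657449393393700 < 1719070799748422591028658176? YES
  n = 4403: C(4403, 9) = 1699894433046281918452233150; 1699894433046281918452233150 < 1719070799748422591028658176? YES
  n = 4404: C(4404, 9) = 1703375445537161676647015880; 1703375445537161676647015880 < 1719070799748422591028658176? YES
  n = 4405: C(4405, 9) = 1706862792900636302463627150; 1706862792900636302463627150 < 1719070799748422591028658176? YES
  n = 4406: C(4406, 9) = 1710356485221788389505285700; 1710356485221788389505285700 < 1719070799748422591028658176? YES
  n = 4407: C(4407, 9) = 1713856532599459170657070050; 1713856532599459170657070050 < 1719070799748422591028658176? YES
  n = 4408: C(4408, 9) = 1717362945146264156457459600; 1717362945146264156457459600 < 1719070799748422591028658176? YES
  n = 4409: C(4409, 9) = 1720875732988608787686577131; 1720875732988608787686577131 < 1719070799748422591028658176? NO
The largest n with C(n, 9) < 1719070799748422591028658176 is n = 4408 (where E[X] = 35778394690547169926197075/35813974994758803979763712 ≈ 0.999). Hence R_6(9) > 4408, i.e. R_6(9) ≥ 4409.

Largest n = 4408; hence R_6(9) > 4408.


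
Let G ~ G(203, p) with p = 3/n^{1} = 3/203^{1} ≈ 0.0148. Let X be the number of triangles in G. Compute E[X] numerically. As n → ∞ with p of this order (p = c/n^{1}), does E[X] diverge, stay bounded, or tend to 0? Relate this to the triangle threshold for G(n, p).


Number of potential triangles: C(203, 3) = 1373701.
Each occurs with probability p³ ≈ (0.0148)³ ≈ 3.22757e-06.
By linearity: E[X] = C(203, 3)·p³ ≈ 1373701 · 3.22757e-06 ≈ 4.434.
Here α = 1, so p = 3/n is exactly at the triangle threshold p ~ 1/n. Asymptotically E[X] → c³/6 = 3³/6 = 9/2 ≈ 4.500, a bounded constant. In this regime the triangle count is asymptotically Poisson(c³/6).

E[X] ≈ 4.434; in regime p = Θ(1/n^{1}) E[X] stays bounded (at the triangle threshold p ~ 1/n).


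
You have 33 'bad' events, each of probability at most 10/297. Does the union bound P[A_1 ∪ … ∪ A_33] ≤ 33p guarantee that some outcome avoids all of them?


Union bound: P[∪_{i=1}^{33} A_i] ≤ Σ_i P[A_i] ≤ 33·p = 33·(10/297) = 10/9.
Numerically: 10/9 ≈ 1.11111.
Is 10/9 < 1? NO.
Since the bound 10/9 is ≥ 1, the union bound is uninformative here; it does NOT by itself certify existence.

33·p = 10/9 ≈ 1.11111; existence NOT certified by the union bound.


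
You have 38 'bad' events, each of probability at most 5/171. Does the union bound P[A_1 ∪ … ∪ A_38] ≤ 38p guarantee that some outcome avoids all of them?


Union bound: P[∪_{i=1}^{38} A_i] ≤ Σ_i P[A_i] ≤ 38·p = 38·(5/171) = 10/9.
Numerically: 10/9 ≈ 1.1111.
Is 10/9 < 1? NO.
Since the bound 10/9 is ≥ 1, the union bound is uninformative here; it does NOT by itself certify existence.

38·p = 10/9 ≈ 1.1111; existence NOT certified by the union bound.


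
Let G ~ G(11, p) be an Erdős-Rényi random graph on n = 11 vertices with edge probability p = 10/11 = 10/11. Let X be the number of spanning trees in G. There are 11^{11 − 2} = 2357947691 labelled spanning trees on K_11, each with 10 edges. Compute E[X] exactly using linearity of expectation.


K_11 has 11^{11 − 2} = 2357947691 labelled spanning trees.
For each such spanning tree H, let X_H = 1 if all 10 edges of H are present in G. Then P[X_H = 1] = p^{10} = (10/11)^{10} = 10000000000/25937424601.
By linearity: E[X] = Σ_H E[X_H] = 2357947691 · p^{10} = 2357947691 · 10000000000/25937424601 = 10000000000/11.
Numerically: E[X] ≈ 9.091e+08.

E[X] = 2357947691 · (10/11)^{10} = 10000000000/11 ≈ 9.091e+08.


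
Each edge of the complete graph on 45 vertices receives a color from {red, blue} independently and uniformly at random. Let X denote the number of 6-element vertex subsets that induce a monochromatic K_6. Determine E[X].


Let X = Σ_S X_S over the C(45, 6) = 8145060 subsets S of size 6, where X_S = 1 if the K_6 on S is monochromatic.
For a fixed S, the K_6 on S has C(6, 2) = 15 edges. P[all 15 edges red] = (1/2)^15, and likewise for blue, so P[monochromatic] = 2·(1/2)^15 = 2^{1 − 15} = 1/16384.
Summing: E[X] = C(45, 6) · 2^{1 − 15} = 8145060 · 1/16384 = 2036265/4096.
Numerically: E[X] ≈ 497.13501.

E[X] = C(45,6)·2^(1−C(6,2)) = 2036265/4096 ≈ 497.13501.


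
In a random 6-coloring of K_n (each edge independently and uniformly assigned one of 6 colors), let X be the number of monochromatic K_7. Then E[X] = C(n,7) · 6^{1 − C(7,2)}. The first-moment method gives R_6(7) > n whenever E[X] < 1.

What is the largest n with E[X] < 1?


We need C(n, 7) · 6^{1 − 21} < 1, i.e. C(n, 7) < 6^{21 − 1} = 3656158440062976.
Check values of n near the boundary:
  n = 564: C(564, 7) = 3469685994423792; 3469685994423792 < 3656158440062976? YES
  n = 565: C(565, 7) = 3513212521235560; 3513212521235560 < 3656158440062976? YES
  n = 566: C(566, 7) = 3557206237959440; 3557206237959440 < 3656158440062976? YES
  n = 567: C(567, 7) = 3601671315933933; 3601671315933933 < 3656158440062976? YES
  n = 568: C(568, 7) = 3646611956239704; 3646611956239704 < 3656158440062976? YES
  n = 569: C(569, 7) = 3692032389858348; 3692032389858348 < 3656158440062976? NO
The largest n with C(n, 7) < 3656158440062976 is n = 568 (where E[X] = 16882462760369/16926659444736 ≈ 0.997). Hence R_6(7) > 568, i.e. R_6(7) ≥ 569.

Largest n = 568; hence R_6(7) > 568.


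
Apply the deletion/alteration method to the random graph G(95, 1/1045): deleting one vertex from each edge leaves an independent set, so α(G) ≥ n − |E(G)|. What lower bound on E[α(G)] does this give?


E[|E(G)|] = C(95, 2)·p = 4465 · (1/1045) = 47/11.
E[α(G)] ≥ n − E[|E(G)|] = 95 − 47/11 = 998/11.
Numerically: ≈ 90.727.
(This is only a lower bound; the true E[α(G)] may be larger.)

E[α(G)] ≥ 998/11 ≈ 90.727.
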